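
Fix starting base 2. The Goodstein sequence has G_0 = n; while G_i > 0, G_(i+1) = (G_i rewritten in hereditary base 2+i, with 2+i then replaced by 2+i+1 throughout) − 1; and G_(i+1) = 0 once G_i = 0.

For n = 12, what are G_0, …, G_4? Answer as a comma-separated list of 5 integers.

12, 107, 1065, 15685, 280019

base 2: 12 = 2^(2 + 1) + 2^2; at 3: 3^(3 + 1) + 3^3 = 108; next = 107
base 3: 107 = 3^(3 + 1) + 2·3^2 + 2·3 + 2; at 4: 4^(4 + 1) + 2·4^2 + 2·4 + 2 = 1066; next = 1065
base 4: 1065 = 4^(4 + 1) + 2·4^2 + 2·4 + 1; at 5: 5^(5 + 1) + 2·5^2 + 2·5 + 1 = 15686; next = 15685
base 5: 15685 = 5^(5 + 1) + 2·5^2 + 2·5; at 6: 6^(6 + 1) + 2·6^2 + 2·6 = 280020; next = 280019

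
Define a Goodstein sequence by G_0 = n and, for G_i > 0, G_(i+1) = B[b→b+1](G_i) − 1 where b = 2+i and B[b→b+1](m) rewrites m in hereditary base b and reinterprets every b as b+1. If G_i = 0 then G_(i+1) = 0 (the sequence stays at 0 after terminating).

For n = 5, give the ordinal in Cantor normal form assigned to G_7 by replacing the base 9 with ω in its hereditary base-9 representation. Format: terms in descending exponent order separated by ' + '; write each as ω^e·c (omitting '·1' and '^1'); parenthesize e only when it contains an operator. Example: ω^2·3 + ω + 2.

ω^3·3 + ω^2·3 + ω·2 + 6

G_0 = 5. HB_2(5) = 2^2 + 1. Bump = 28. G_1 = 27.
G_1 = 27. HB_3(27) = 3^3. Bump = 256. G_2 = 255.
G_2 = 255. HB_4(255) = 3·4^3 + 3·4^2 + 3·4 + 3. Bump = 468. G_3 = 467.
G_3 = 467. HB_5(467) = 3·5^3 + 3·5^2 + 3·5 + 2. Bump = 776. G_4 = 775.
G_4 = 775. HB_6(775) = 3·6^3 + 3·6^2 + 3·6 + 1. Bump = 1198. G_5 = 1197.
G_5 = 1197. HB_7(1197) = 3·7^3 + 3·7^2 + 3·7. Bump = 1752. G_6 = 1751.
G_6 = 1751. HB_8(1751) = 3·8^3 + 3·8^2 + 2·8 + 7. Bump = 2455. G_7 = 2454.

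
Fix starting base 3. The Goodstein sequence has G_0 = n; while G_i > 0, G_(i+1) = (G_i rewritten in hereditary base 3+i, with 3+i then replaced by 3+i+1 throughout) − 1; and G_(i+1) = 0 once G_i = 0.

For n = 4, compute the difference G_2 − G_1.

G_0=4  [base 3] 3 + 1  →[3↦4]→  4 + 1 = 5  −1 ⇒ G_1=4
G_1=4  [base 4] 4  →[4↦5]→  5 = 5  −1 ⇒ G_2=4

0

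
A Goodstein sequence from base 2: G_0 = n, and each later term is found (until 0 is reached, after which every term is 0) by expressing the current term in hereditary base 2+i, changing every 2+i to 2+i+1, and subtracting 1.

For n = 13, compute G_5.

(0) 13|_2 = 2^(2 + 1) + 2^2 + 1 ↦ 3^(3 + 1) + 3^3 + 1|_3 = 109 ⇒ 108
(1) 108|_3 = 3^(3 + 1) + 3^3 ↦ 4^(4 + 1) + 4^4|_4 = 1280 ⇒ 1279
(2) 1279|_4 = 4^(4 + 1) + 3·4^3 + 3·4^2 + 3·4 + 3 ↦ 5^(5 + 1) + 3·5^3 + 3·5^2 + 3·5 + 3|_5 = 16093 ⇒ 16092
(3) 16092|_5 = 5^(5 + 1) + 3·5^3 + 3·5^2 + 3·5 + 2 ↦ 6^(6 + 1) + 3·6^3 + 3·6^2 + 3·6 + 2|_6 = 280712 ⇒ 280711
(4) 280711|_6 = 6^(6 + 1) + 3·6^3 + 3·6^2 + 3·6 + 1 ↦ 7^(7 + 1) + 3·7^3 + 3·7^2 + 3·7 + 1|_7 = 5765999 ⇒ 5765998
(5) 5765998|_7 = 7^(7 + 1) + 3·7^3 + 3·7^2 + 3·7 ↦ 8^(8 + 1) + 3·8^3 + 3·8^2 + 3·8|_8 = 134219480 ⇒ 134219479

5765998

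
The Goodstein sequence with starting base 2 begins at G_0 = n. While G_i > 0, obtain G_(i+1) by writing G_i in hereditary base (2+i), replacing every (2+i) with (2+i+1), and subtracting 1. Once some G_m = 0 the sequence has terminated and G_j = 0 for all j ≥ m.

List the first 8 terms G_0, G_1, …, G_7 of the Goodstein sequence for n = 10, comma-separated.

G_0=10  [base 2] 2^(2 + 1) + 2  →[2↦3]→  3^(3 + 1) + 3 = 84  −1 ⇒ G_1=83
G_1=83  [base 3] 3^(3 + 1) + 2  →[3↦4]→  4^(4 + 1) + 2 = 1026  −1 ⇒ G_2=1025
G_2=1025  [base 4] 4^(4 + 1) + 1  →[4↦5]→  5^(5 + 1) + 1 = 15626  −1 ⇒ G_3=15625
G_3=15625  [base 5] 5^(5 + 1)  →[5↦6]→  6^(6 + 1) = 279936  −1 ⇒ G_4=279935
G_4=279935  [base 6] 5·6^6 + 5·6^5 + 5·6^4 + 5·6^3 + 5·6^2 + 5·6 + 5  →[6↦7]→  5·7^7 + 5·7^5 + 5·7^4 + 5·7^3 + 5·7^2 + 5·7 + 5 = 4215755  −1 ⇒ G_5=4215754
G_5=4215754  [base 7] 5·7^7 + 5·7^5 + 5·7^4 + 5·7^3 + 5·7^2 + 5·7 + 4  →[7↦8]→  5·8^8 + 5·8^5 + 5·8^4 + 5·8^3 + 5·8^2 + 5·8 + 4 = 84073324  −1 ⇒ G_6=84073323
G_6=84073323  [base 8] 5·8^8 + 5·8^5 + 5·8^4 + 5·8^3 + 5·8^2 + 5·8 + 3  →[8↦9]→  5·9^9 + 5·9^5 + 5·9^4 + 5·9^3 + 5·9^2 + 5·9 + 3 = 1937434593  −1 ⇒ G_7=1937434592

10, 83, 1025, 15625, 279935, 4215754, 84073323, 1937434592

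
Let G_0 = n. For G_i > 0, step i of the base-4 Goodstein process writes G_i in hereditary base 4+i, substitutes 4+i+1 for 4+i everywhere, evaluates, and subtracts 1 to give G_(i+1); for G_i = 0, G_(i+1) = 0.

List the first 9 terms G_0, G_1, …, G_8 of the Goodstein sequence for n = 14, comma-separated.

G_0=14  [base 4] 3·4 + 2  →[4↦5]→  3·5 + 2 = 17  −1 ⇒ G_1=16
G_1=16  [base 5] 3·5 + 1  →[5↦6]→  3·6 + 1 = 19  −1 ⇒ G_2=18
G_2=18  [base 6] 3·6  →[6↦7]→  3·7 = 21  −1 ⇒ G_3=20
G_3=20  [base 7] 2·7 + 6  →[7↦8]→  2·8 + 6 = 22  −1 ⇒ G_4=21
G_4=21  [base 8] 2·8 + 5  →[8↦9]→  2·9 + 5 = 23  −1 ⇒ G_5=22
G_5=22  [base 9] 2·9 + 4  →[9↦10]→  2·10 + 4 = 24  −1 ⇒ G_6=23
G_6=23  [base 10] 2·10 + 3  →[10↦11]→  2·11 + 3 = 25  −1 ⇒ G_7=24
G_7=24  [base 11] 2·11 + 2  →[11↦12]→  2·12 + 2 = 26  −1 ⇒ G_8=25

14, 16, 18, 20, 21, 22, 23, 24, 25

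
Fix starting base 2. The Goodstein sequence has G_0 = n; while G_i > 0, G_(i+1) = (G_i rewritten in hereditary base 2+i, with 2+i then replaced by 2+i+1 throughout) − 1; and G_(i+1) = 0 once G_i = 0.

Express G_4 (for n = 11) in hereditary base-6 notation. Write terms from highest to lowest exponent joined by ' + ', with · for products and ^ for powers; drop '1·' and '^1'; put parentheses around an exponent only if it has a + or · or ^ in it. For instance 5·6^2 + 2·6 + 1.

[0] 11 ≡ 2^(2 + 1) + 2 + 1 (base 2). Lift 3: 85. −1: 84.
[1] 84 ≡ 3^(3 + 1) + 3 (base 3). Lift 4: 1028. −1: 1027.
[2] 1027 ≡ 4^(4 + 1) + 3 (base 4). Lift 5: 15628. −1: 15627.
[3] 15627 ≡ 5^(5 + 1) + 2 (base 5). Lift 6: 279938. −1: 279937.

6^(6 + 1) + 1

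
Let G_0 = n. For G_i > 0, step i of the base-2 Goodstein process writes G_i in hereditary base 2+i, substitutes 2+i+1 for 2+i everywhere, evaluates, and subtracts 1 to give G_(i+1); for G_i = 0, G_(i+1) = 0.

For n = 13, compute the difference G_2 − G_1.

1171

G_0=13  [base 2] 2^(2 + 1) + 2^2 + 1  →[2↦3]→  3^(3 + 1) + 3^3 + 1 = 109  −1 ⇒ G_1=108
G_1=108  [base 3] 3^(3 + 1) + 3^3  →[3↦4]→  4^(4 + 1) + 4^4 = 1280  −1 ⇒ G_2=1279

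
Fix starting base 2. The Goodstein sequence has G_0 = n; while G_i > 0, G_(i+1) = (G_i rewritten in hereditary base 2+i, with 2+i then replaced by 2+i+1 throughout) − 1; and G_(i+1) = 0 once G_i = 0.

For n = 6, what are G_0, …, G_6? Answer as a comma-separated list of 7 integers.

6, 29, 257, 3125, 46655, 98039, 187243

6 —HB2→ 2^2 + 2 —bump→ 3^3 + 3 = 30 —(−1)→ 29
29 —HB3→ 3^3 + 2 —bump→ 4^4 + 2 = 258 —(−1)→ 257
257 —HB4→ 4^4 + 1 —bump→ 5^5 + 1 = 3126 —(−1)→ 3125
3125 —HB5→ 5^5 —bump→ 6^6 = 46656 —(−1)→ 46655
46655 —HB6→ 5·6^5 + 5·6^4 + 5·6^3 + 5·6^2 + 5·6 + 5 —bump→ 5·7^5 + 5·7^4 + 5·7^3 + 5·7^2 + 5·7 + 5 = 98040 —(−1)→ 98039
98039 —HB7→ 5·7^5 + 5·7^4 + 5·7^3 + 5·7^2 + 5·7 + 4 —bump→ 5·8^5 + 5·8^4 + 5·8^3 + 5·8^2 + 5·8 + 4 = 187244 —(−1)→ 187243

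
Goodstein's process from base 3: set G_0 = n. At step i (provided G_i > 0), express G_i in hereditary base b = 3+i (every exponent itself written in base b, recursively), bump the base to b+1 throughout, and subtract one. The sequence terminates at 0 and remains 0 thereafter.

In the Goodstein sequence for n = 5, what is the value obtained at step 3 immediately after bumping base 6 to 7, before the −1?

i=0: 5 = 3 + 2 (b=3); 3→4: 4 + 2 = 6; 6−1 = 5
i=1: 5 = 4 + 1 (b=4); 4→5: 5 + 1 = 6; 6−1 = 5
i=2: 5 = 5 (b=5); 5→6: 6 = 6; 6−1 = 5
i=3: 5 = 5 (b=6); 6→7: 5 = 5; 5−1 = 4

5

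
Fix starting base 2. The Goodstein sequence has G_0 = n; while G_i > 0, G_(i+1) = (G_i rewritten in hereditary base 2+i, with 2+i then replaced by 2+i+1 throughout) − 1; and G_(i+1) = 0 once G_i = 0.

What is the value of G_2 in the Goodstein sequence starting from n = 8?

G_0=8  [base 2] 2^(2 + 1)  →[2↦3]→  3^(3 + 1) = 81  −1 ⇒ G_1=80
G_1=80  [base 3] 2·3^3 + 2·3^2 + 2·3 + 2  →[3↦4]→  2·4^4 + 2·4^2 + 2·4 + 2 = 554  −1 ⇒ G_2=553
G_2=553  [base 4] 2·4^4 + 2·4^2 + 2·4 + 1  →[4↦5]→  2·5^5 + 2·5^2 + 2·5 + 1 = 6311  −1 ⇒ G_3=6310

553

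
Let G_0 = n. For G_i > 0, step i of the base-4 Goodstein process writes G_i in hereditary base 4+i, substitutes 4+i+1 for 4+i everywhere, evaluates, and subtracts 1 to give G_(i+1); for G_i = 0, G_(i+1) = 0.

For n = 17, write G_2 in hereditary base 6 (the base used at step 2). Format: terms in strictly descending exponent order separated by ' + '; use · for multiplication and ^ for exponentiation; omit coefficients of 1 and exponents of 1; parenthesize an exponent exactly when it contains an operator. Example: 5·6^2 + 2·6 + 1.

[0] 17 ≡ 4^2 + 1 (base 4). Lift 5: 26. −1: 25.
[1] 25 ≡ 5^2 (base 5). Lift 6: 36. −1: 35.

5·6 + 5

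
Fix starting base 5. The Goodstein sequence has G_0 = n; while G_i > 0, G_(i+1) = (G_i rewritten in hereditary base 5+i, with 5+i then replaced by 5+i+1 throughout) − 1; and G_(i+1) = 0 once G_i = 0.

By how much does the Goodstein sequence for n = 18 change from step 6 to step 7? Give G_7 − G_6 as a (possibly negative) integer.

18 —HB5→ 3·5 + 3 —bump→ 3·6 + 3 = 21 —(−1)→ 20
20 —HB6→ 3·6 + 2 —bump→ 3·7 + 2 = 23 —(−1)→ 22
22 —HB7→ 3·7 + 1 —bump→ 3·8 + 1 = 25 —(−1)→ 24
24 —HB8→ 3·8 —bump→ 3·9 = 27 —(−1)→ 26
26 —HB9→ 2·9 + 8 —bump→ 2·10 + 8 = 28 —(−1)→ 27
27 —HB10→ 2·10 + 7 —bump→ 2·11 + 7 = 29 —(−1)→ 28
28 —HB11→ 2·11 + 6 —bump→ 2·12 + 6 = 30 —(−1)→ 29

1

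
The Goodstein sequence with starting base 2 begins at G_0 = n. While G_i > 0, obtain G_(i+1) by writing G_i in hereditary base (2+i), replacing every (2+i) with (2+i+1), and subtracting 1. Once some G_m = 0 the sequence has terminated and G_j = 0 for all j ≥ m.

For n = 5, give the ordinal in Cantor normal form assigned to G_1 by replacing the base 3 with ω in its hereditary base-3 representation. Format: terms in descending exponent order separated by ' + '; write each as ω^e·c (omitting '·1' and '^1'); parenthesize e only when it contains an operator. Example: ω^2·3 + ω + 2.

[0] 5 ≡ 2^2 + 1 (base 2). Lift 3: 28. −1: 27.
[1] 27 ≡ 3^3 (base 3). Lift 4: 256. −1: 255.

ω^ω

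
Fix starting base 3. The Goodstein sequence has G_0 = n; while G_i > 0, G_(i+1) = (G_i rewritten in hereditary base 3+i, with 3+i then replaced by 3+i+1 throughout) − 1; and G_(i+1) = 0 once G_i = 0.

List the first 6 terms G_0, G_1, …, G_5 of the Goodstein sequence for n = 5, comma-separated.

5, 5, 5, 5, 4, 3

5 —HB3→ 3 + 2 —bump→ 4 + 2 = 6 —(−1)→ 5
5 —HB4→ 4 + 1 —bump→ 5 + 1 = 6 —(−1)→ 5
5 —HB5→ 5 —bump→ 6 = 6 —(−1)→ 5
5 —HB6→ 5 —bump→ 5 = 5 —(−1)→ 4
4 —HB7→ 4 —bump→ 4 = 4 —(−1)→ 3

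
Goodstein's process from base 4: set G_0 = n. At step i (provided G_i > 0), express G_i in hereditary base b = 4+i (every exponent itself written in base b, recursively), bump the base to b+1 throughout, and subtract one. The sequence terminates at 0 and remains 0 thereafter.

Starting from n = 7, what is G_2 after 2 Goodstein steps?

step 0: 7 = 4 + 3; sub 5 for 4: 5 + 3; = 8; G_1 = 8−1 = 7
step 1: 7 = 5 + 2; sub 6 for 5: 6 + 2; = 8; G_2 = 8−1 = 7
step 2: 7 = 6 + 1; sub 7 for 6: 7 + 1; = 8; G_3 = 8−1 = 7

7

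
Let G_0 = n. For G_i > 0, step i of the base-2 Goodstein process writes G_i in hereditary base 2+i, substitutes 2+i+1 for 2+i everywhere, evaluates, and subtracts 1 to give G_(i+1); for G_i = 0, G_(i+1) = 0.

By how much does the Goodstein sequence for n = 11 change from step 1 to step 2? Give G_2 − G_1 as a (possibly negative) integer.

[0] 11 ≡ 2^(2 + 1) + 2 + 1 (base 2). Lift 3: 85. −1: 84.
[1] 84 ≡ 3^(3 + 1) + 3 (base 3). Lift 4: 1028. −1: 1027.

943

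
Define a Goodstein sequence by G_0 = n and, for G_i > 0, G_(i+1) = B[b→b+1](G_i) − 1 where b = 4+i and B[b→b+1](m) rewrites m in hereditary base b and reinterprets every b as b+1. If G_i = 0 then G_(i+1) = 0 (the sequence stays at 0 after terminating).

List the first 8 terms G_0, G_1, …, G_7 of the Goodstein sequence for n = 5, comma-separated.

5, 5, 5, 4, 3, 2, 1, 0

G_0=5  [base 4] 4 + 1  →[4↦5]→  5 + 1 = 6  −1 ⇒ G_1=5
G_1=5  [base 5] 5  →[5↦6]→  6 = 6  −1 ⇒ G_2=5
G_2=5  [base 6] 5  →[6↦7]→  5 = 5  −1 ⇒ G_3=4
G_3=4  [base 7] 4  →[7↦8]→  4 = 4  −1 ⇒ G_4=3
G_4=3  [base 8] 3  →[8↦9]→  3 = 3  −1 ⇒ G_5=2
G_5=2  [base 9] 2  →[9↦10]→  2 = 2  −1 ⇒ G_6=1
G_6=1  [base 10] 1  →[10↦11]→  1 = 1  −1 ⇒ G_7=0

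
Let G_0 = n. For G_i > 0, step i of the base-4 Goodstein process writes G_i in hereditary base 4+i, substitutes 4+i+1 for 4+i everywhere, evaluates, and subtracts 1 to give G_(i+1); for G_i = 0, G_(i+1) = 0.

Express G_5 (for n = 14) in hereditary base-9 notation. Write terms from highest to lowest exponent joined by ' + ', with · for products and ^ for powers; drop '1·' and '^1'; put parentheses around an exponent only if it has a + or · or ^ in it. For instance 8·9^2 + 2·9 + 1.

2·9 + 4

14 —HB4→ 3·4 + 2 —bump→ 3·5 + 2 = 17 —(−1)→ 16
16 —HB5→ 3·5 + 1 —bump→ 3·6 + 1 = 19 —(−1)→ 18
18 —HB6→ 3·6 —bump→ 3·7 = 21 —(−1)→ 20
20 —HB7→ 2·7 + 6 —bump→ 2·8 + 6 = 22 —(−1)→ 21
21 —HB8→ 2·8 + 5 —bump→ 2·9 + 5 = 23 —(−1)→ 22
22 —HB9→ 2·9 + 4 —bump→ 2·10 + 4 = 24 —(−1)→ 23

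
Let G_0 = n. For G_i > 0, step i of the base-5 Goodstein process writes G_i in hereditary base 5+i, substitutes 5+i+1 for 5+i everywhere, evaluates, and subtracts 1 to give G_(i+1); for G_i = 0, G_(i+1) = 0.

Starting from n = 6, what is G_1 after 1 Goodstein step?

6

G_0 = 6. HB_5(6) = 5 + 1. Bump = 7. G_1 = 6.
G_1 = 6. HB_6(6) = 6. Bump = 7. G_2 = 6.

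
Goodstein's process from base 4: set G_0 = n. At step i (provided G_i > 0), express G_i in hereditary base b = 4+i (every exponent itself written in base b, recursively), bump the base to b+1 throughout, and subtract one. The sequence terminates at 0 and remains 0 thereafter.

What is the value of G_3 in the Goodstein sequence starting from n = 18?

(0) 18|_4 = 4^2 + 2 ↦ 5^2 + 2|_5 = 27 ⇒ 26
(1) 26|_5 = 5^2 + 1 ↦ 6^2 + 1|_6 = 37 ⇒ 36
(2) 36|_6 = 6^2 ↦ 7^2|_7 = 49 ⇒ 48
(3) 48|_7 = 6·7 + 6 ↦ 6·8 + 6|_8 = 54 ⇒ 53

48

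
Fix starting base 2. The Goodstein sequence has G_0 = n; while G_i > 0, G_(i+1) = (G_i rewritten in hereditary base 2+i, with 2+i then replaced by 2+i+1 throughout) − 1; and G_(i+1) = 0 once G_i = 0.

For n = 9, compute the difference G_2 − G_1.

9 —HB2→ 2^(2 + 1) + 1 —bump→ 3^(3 + 1) + 1 = 82 —(−1)→ 81
81 —HB3→ 3^(3 + 1) —bump→ 4^(4 + 1) = 1024 —(−1)→ 1023

942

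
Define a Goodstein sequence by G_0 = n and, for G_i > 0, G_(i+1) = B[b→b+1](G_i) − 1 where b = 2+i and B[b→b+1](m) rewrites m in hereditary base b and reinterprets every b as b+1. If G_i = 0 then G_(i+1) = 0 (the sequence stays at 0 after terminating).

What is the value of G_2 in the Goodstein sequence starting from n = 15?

1283

step 0: 15 = 2^(2 + 1) + 2^2 + 2 + 1; sub 3 for 2: 3^(3 + 1) + 3^3 + 3 + 1; = 112; G_1 = 112−1 = 111
step 1: 111 = 3^(3 + 1) + 3^3 + 3; sub 4 for 3: 4^(4 + 1) + 4^4 + 4; = 1284; G_2 = 1284−1 = 1283
step 2: 1283 = 4^(4 + 1) + 4^4 + 3; sub 5 for 4: 5^(5 + 1) + 5^5 + 3; = 18753; G_3 = 18753−1 = 18752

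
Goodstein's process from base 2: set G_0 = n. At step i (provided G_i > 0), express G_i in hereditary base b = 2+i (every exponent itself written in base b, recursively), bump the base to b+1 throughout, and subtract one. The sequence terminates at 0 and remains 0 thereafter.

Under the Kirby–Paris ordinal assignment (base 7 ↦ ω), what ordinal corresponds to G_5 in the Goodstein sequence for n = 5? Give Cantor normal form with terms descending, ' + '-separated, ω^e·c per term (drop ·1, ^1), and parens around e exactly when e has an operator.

(0) 5|_2 = 2^2 + 1 ↦ 3^3 + 1|_3 = 28 ⇒ 27
(1) 27|_3 = 3^3 ↦ 4^4|_4 = 256 ⇒ 255
(2) 255|_4 = 3·4^3 + 3·4^2 + 3·4 + 3 ↦ 3·5^3 + 3·5^2 + 3·5 + 3|_5 = 468 ⇒ 467
(3) 467|_5 = 3·5^3 + 3·5^2 + 3·5 + 2 ↦ 3·6^3 + 3·6^2 + 3·6 + 2|_6 = 776 ⇒ 775
(4) 775|_6 = 3·6^3 + 3·6^2 + 3·6 + 1 ↦ 3·7^3 + 3·7^2 + 3·7 + 1|_7 = 1198 ⇒ 1197
(5) 1197|_7 = 3·7^3 + 3·7^2 + 3·7 ↦ 3·8^3 + 3·8^2 + 3·8|_8 = 1752 ⇒ 1751

ω^3·3 + ω^2·3 + ω·3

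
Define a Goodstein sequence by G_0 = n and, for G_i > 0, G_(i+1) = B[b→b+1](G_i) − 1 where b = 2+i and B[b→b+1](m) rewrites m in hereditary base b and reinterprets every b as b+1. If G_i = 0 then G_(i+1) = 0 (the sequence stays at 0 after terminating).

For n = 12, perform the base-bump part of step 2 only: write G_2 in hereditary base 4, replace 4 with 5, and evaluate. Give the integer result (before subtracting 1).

12 —HB2→ 2^(2 + 1) + 2^2 —bump→ 3^(3 + 1) + 3^3 = 108 —(−1)→ 107
107 —HB3→ 3^(3 + 1) + 2·3^2 + 2·3 + 2 —bump→ 4^(4 + 1) + 2·4^2 + 2·4 + 2 = 1066 —(−1)→ 1065
1065 —HB4→ 4^(4 + 1) + 2·4^2 + 2·4 + 1 —bump→ 5^(5 + 1) + 2·5^2 + 2·5 + 1 = 15686 —(−1)→ 15685

15686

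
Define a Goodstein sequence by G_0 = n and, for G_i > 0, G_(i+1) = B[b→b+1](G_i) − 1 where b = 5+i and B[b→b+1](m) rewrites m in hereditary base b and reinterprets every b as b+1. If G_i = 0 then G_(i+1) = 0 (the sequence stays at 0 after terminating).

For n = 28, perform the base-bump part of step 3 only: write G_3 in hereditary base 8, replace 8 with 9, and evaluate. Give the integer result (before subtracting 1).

(0) 28|_5 = 5^2 + 3 ↦ 6^2 + 3|_6 = 39 ⇒ 38
(1) 38|_6 = 6^2 + 2 ↦ 7^2 + 2|_7 = 51 ⇒ 50
(2) 50|_7 = 7^2 + 1 ↦ 8^2 + 1|_8 = 65 ⇒ 64
(3) 64|_8 = 8^2 ↦ 9^2|_9 = 81 ⇒ 80

81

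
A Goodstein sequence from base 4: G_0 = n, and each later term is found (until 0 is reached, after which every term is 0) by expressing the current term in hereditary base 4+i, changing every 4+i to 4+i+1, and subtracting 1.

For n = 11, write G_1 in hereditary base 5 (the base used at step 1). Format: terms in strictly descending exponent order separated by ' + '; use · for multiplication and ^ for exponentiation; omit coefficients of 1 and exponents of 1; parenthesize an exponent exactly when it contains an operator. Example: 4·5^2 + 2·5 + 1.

base 4: 11 = 2·4 + 3; at 5: 2·5 + 3 = 13; next = 12
base 5: 12 = 2·5 + 2; at 6: 2·6 + 2 = 14; next = 13

2·5 + 2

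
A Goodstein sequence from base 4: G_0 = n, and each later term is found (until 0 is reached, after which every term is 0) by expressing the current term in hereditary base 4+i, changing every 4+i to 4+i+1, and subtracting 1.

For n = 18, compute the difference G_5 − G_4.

G_0 = 18. HB_4(18) = 4^2 + 2. Bump = 27. G_1 = 26.
G_1 = 26. HB_5(26) = 5^2 + 1. Bump = 37. G_2 = 36.
G_2 = 36. HB_6(36) = 6^2. Bump = 49. G_3 = 48.
G_3 = 48. HB_7(48) = 6·7 + 6. Bump = 54. G_4 = 53.
G_4 = 53. HB_8(53) = 6·8 + 5. Bump = 59. G_5 = 58.

5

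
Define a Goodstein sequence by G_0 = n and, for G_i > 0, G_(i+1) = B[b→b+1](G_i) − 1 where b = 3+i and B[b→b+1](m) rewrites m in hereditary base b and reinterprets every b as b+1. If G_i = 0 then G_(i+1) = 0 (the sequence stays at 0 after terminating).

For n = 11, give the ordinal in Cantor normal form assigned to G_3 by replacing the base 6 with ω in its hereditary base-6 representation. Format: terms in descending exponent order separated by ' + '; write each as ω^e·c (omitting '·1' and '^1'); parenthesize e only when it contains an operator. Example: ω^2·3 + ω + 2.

11 —HB3→ 3^2 + 2 —bump→ 4^2 + 2 = 18 —(−1)→ 17
17 —HB4→ 4^2 + 1 —bump→ 5^2 + 1 = 26 —(−1)→ 25
25 —HB5→ 5^2 —bump→ 6^2 = 36 —(−1)→ 35
35 —HB6→ 5·6 + 5 —bump→ 5·7 + 5 = 40 —(−1)→ 39

ω·5 + 5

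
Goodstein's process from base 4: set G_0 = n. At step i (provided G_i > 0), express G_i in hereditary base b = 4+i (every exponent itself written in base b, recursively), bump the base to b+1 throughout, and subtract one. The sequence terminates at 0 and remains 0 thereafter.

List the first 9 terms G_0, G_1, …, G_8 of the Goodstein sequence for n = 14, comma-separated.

14, 16, 18, 20, 21, 22, 23, 24, 25

(0) 14|_4 = 3·4 + 2 ↦ 3·5 + 2|_5 = 17 ⇒ 16
(1) 16|_5 = 3·5 + 1 ↦ 3·6 + 1|_6 = 19 ⇒ 18
(2) 18|_6 = 3·6 ↦ 3·7|_7 = 21 ⇒ 20
(3) 20|_7 = 2·7 + 6 ↦ 2·8 + 6|_8 = 22 ⇒ 21
(4) 21|_8 = 2·8 + 5 ↦ 2·9 + 5|_9 = 23 ⇒ 22
(5) 22|_9 = 2·9 + 4 ↦ 2·10 + 4|_10 = 24 ⇒ 23
(6) 23|_10 = 2·10 + 3 ↦ 2·11 + 3|_11 = 25 ⇒ 24
(7) 24|_11 = 2·11 + 2 ↦ 2·12 + 2|_12 = 26 ⇒ 25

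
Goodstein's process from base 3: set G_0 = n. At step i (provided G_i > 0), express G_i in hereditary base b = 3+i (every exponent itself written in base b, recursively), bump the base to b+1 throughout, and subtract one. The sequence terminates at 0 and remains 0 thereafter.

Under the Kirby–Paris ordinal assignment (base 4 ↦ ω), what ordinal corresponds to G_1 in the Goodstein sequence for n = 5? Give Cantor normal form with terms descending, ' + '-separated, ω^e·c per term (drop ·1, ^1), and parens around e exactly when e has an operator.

ω + 1

[0] 5 ≡ 3 + 2 (base 3). Lift 4: 6. −1: 5.
[1] 5 ≡ 4 + 1 (base 4). Lift 5: 6. −1: 5.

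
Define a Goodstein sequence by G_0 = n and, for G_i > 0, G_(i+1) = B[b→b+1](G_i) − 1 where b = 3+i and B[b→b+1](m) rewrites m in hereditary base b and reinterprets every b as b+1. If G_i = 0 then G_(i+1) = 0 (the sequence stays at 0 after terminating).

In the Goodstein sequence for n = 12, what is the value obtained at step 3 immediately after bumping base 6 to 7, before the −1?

(0) 12|_3 = 3^2 + 3 ↦ 4^2 + 4|_4 = 20 ⇒ 19
(1) 19|_4 = 4^2 + 3 ↦ 5^2 + 3|_5 = 28 ⇒ 27
(2) 27|_5 = 5^2 + 2 ↦ 6^2 + 2|_6 = 38 ⇒ 37
(3) 37|_6 = 6^2 + 1 ↦ 7^2 + 1|_7 = 50 ⇒ 49

50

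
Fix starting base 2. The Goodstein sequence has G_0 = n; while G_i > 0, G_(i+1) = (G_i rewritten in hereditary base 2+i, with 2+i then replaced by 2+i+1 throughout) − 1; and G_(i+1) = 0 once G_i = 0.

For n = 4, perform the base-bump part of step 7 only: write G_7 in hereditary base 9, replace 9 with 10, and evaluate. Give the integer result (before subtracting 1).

212

step 0: 4 = 2^2; sub 3 for 2: 3^3; = 27; G_1 = 27−1 = 26
step 1: 26 = 2·3^2 + 2·3 + 2; sub 4 for 3: 2·4^2 + 2·4 + 2; = 42; G_2 = 42−1 = 41
step 2: 41 = 2·4^2 + 2·4 + 1; sub 5 for 4: 2·5^2 + 2·5 + 1; = 61; G_3 = 61−1 = 60
step 3: 60 = 2·5^2 + 2·5; sub 6 for 5: 2·6^2 + 2·6; = 84; G_4 = 84−1 = 83
step 4: 83 = 2·6^2 + 6 + 5; sub 7 for 6: 2·7^2 + 7 + 5; = 110; G_5 = 110−1 = 109
step 5: 109 = 2·7^2 + 7 + 4; sub 8 for 7: 2·8^2 + 8 + 4; = 140; G_6 = 140−1 = 139
step 6: 139 = 2·8^2 + 8 + 3; sub 9 for 8: 2·9^2 + 9 + 3; = 174; G_7 = 174−1 = 173
step 7: 173 = 2·9^2 + 9 + 2; sub 10 for 9: 2·10^2 + 10 + 2; = 212; G_8 = 212−1 = 211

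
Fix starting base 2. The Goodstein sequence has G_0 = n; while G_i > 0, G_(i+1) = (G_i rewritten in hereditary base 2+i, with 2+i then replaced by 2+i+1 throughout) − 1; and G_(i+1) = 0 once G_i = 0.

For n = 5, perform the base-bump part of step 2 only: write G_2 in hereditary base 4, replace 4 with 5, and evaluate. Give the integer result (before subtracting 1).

base 2: 5 = 2^2 + 1; at 3: 3^3 + 1 = 28; next = 27
base 3: 27 = 3^3; at 4: 4^4 = 256; next = 255

468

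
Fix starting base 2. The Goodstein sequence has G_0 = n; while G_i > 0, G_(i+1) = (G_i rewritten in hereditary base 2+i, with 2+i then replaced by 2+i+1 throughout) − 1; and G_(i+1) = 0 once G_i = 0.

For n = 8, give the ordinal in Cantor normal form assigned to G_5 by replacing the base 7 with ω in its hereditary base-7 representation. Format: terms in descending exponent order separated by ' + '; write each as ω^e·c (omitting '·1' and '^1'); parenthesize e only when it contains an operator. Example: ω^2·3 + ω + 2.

ω^ω·2 + ω^2·2 + ω + 4

base 2: 8 = 2^(2 + 1); at 3: 3^(3 + 1) = 81; next = 80
base 3: 80 = 2·3^3 + 2·3^2 + 2·3 + 2; at 4: 2·4^4 + 2·4^2 + 2·4 + 2 = 554; next = 553
base 4: 553 = 2·4^4 + 2·4^2 + 2·4 + 1; at 5: 2·5^5 + 2·5^2 + 2·5 + 1 = 6311; next = 6310
base 5: 6310 = 2·5^5 + 2·5^2 + 2·5; at 6: 2·6^6 + 2·6^2 + 2·6 = 93396; next = 93395
base 6: 93395 = 2·6^6 + 2·6^2 + 6 + 5; at 7: 2·7^7 + 2·7^2 + 7 + 5 = 1647196; next = 1647195
base 7: 1647195 = 2·7^7 + 2·7^2 + 7 + 4; at 8: 2·8^8 + 2·8^2 + 8 + 4 = 33554572; next = 33554571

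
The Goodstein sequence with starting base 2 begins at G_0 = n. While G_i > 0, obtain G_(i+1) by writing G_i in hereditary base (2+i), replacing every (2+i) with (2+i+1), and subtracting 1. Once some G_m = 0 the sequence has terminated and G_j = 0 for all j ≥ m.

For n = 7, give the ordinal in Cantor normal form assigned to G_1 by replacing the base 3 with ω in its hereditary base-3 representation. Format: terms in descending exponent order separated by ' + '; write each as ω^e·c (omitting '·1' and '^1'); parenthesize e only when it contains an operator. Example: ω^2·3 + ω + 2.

[0] 7 ≡ 2^2 + 2 + 1 (base 2). Lift 3: 31. −1: 30.
[1] 30 ≡ 3^3 + 3 (base 3). Lift 4: 260. −1: 259.

ω^ω + ω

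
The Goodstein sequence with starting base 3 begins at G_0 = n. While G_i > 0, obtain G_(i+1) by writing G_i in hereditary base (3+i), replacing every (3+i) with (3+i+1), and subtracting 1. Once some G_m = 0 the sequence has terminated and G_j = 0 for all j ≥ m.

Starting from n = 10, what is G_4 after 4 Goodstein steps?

i=0: 10 = 3^2 + 1 (b=3); 3→4: 4^2 + 1 = 17; 17−1 = 16
i=1: 16 = 4^2 (b=4); 4→5: 5^2 = 25; 25−1 = 24
i=2: 24 = 4·5 + 4 (b=5); 5→6: 4·6 + 4 = 28; 28−1 = 27
i=3: 27 = 4·6 + 3 (b=6); 6→7: 4·7 + 3 = 31; 31−1 = 30
i=4: 30 = 4·7 + 2 (b=7); 7→8: 4·8 + 2 = 34; 34−1 = 33

30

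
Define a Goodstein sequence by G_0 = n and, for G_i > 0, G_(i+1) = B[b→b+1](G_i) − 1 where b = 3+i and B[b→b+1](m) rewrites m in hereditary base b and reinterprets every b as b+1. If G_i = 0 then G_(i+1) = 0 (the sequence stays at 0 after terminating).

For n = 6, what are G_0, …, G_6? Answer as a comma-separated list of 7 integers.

6, 7, 7, 7, 7, 7, 6

step 0: 6 = 2·3; sub 4 for 3: 2·4; = 8; G_1 = 8−1 = 7
step 1: 7 = 4 + 3; sub 5 for 4: 5 + 3; = 8; G_2 = 8−1 = 7
step 2: 7 = 5 + 2; sub 6 for 5: 6 + 2; = 8; G_3 = 8−1 = 7
step 3: 7 = 6 + 1; sub 7 for 6: 7 + 1; = 8; G_4 = 8−1 = 7
step 4: 7 = 7; sub 8 for 7: 8; = 8; G_5 = 8−1 = 7
step 5: 7 = 7; sub 9 for 8: 7; = 7; G_6 = 7−1 = 6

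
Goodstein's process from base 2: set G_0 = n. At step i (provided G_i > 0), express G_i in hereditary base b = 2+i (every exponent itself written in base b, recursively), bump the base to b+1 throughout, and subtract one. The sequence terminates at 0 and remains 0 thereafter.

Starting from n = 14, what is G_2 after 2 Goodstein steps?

1281

(0) 14|_2 = 2^(2 + 1) + 2^2 + 2 ↦ 3^(3 + 1) + 3^3 + 3|_3 = 111 ⇒ 110
(1) 110|_3 = 3^(3 + 1) + 3^3 + 2 ↦ 4^(4 + 1) + 4^4 + 2|_4 = 1282 ⇒ 1281
(2) 1281|_4 = 4^(4 + 1) + 4^4 + 1 ↦ 5^(5 + 1) + 5^5 + 1|_5 = 18751 ⇒ 18750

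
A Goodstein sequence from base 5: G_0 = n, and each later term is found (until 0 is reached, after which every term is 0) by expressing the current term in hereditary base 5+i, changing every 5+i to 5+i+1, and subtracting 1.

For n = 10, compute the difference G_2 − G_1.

0

10 —HB5→ 2·5 —bump→ 2·6 = 12 —(−1)→ 11
11 —HB6→ 6 + 5 —bump→ 7 + 5 = 12 —(−1)→ 11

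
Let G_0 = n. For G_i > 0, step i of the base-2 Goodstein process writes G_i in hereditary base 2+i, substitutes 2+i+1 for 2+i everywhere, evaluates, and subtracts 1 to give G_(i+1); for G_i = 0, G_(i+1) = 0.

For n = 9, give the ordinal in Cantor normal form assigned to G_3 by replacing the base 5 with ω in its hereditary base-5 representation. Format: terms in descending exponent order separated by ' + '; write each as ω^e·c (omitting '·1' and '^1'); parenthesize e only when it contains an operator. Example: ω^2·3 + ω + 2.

G_0 = 9. HB_2(9) = 2^(2 + 1) + 1. Bump = 82. G_1 = 81.
G_1 = 81. HB_3(81) = 3^(3 + 1). Bump = 1024. G_2 = 1023.
G_2 = 1023. HB_4(1023) = 3·4^4 + 3·4^3 + 3·4^2 + 3·4 + 3. Bump = 9843. G_3 = 9842.
G_3 = 9842. HB_5(9842) = 3·5^5 + 3·5^3 + 3·5^2 + 3·5 + 2. Bump = 140744. G_4 = 140743.

ω^ω·3 + ω^3·3 + ω^2·3 + ω·3 + 2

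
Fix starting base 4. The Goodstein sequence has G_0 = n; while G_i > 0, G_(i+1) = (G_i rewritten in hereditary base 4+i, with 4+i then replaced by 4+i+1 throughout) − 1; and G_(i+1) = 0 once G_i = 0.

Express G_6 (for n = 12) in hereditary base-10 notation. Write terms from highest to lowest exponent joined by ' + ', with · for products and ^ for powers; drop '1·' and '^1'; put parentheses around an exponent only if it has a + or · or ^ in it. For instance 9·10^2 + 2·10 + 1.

10 + 9

(0) 12|_4 = 3·4 ↦ 3·5|_5 = 15 ⇒ 14
(1) 14|_5 = 2·5 + 4 ↦ 2·6 + 4|_6 = 16 ⇒ 15
(2) 15|_6 = 2·6 + 3 ↦ 2·7 + 3|_7 = 17 ⇒ 16
(3) 16|_7 = 2·7 + 2 ↦ 2·8 + 2|_8 = 18 ⇒ 17
(4) 17|_8 = 2·8 + 1 ↦ 2·9 + 1|_9 = 19 ⇒ 18
(5) 18|_9 = 2·9 ↦ 2·10|_10 = 20 ⇒ 19
(6) 19|_10 = 10 + 9 ↦ 11 + 9|_11 = 20 ⇒ 19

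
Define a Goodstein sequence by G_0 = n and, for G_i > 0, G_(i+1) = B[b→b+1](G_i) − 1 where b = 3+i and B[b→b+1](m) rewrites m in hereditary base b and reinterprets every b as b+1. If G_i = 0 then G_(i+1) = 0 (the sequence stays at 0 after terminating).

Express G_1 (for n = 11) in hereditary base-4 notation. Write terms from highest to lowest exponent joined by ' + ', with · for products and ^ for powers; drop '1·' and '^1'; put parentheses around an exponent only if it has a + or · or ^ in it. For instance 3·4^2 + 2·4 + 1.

i=0: 11 = 3^2 + 2 (b=3); 3→4: 4^2 + 2 = 18; 18−1 = 17
i=1: 17 = 4^2 + 1 (b=4); 4→5: 5^2 + 1 = 26; 26−1 = 25

4^2 + 1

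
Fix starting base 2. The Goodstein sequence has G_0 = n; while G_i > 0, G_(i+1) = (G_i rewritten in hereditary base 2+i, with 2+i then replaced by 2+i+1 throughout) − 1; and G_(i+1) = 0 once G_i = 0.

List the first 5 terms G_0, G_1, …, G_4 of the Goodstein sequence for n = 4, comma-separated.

G_0 = 4. HB_2(4) = 2^2. Bump = 27. G_1 = 26.
G_1 = 26. HB_3(26) = 2·3^2 + 2·3 + 2. Bump = 42. G_2 = 41.
G_2 = 41. HB_4(41) = 2·4^2 + 2·4 + 1. Bump = 61. G_3 = 60.
G_3 = 60. HB_5(60) = 2·5^2 + 2·5. Bump = 84. G_4 = 83.

4, 26, 41, 60, 83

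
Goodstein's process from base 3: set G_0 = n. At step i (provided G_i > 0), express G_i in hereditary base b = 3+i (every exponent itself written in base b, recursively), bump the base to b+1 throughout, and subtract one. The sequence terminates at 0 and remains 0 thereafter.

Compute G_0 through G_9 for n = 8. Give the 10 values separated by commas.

8 —HB3→ 2·3 + 2 —bump→ 2·4 + 2 = 10 —(−1)→ 9
9 —HB4→ 2·4 + 1 —bump→ 2·5 + 1 = 11 —(−1)→ 10
10 —HB5→ 2·5 —bump→ 2·6 = 12 —(−1)→ 11
11 —HB6→ 6 + 5 —bump→ 7 + 5 = 12 —(−1)→ 11
11 —HB7→ 7 + 4 —bump→ 8 + 4 = 12 —(−1)→ 11
11 —HB8→ 8 + 3 —bump→ 9 + 3 = 12 —(−1)→ 11
11 —HB9→ 9 + 2 —bump→ 10 + 2 = 12 —(−1)→ 11
11 —HB10→ 10 + 1 —bump→ 11 + 1 = 12 —(−1)→ 11
11 —HB11→ 11 —bump→ 12 = 12 —(−1)→ 11

8, 9, 10, 11, 11, 11, 11, 11, 11, 11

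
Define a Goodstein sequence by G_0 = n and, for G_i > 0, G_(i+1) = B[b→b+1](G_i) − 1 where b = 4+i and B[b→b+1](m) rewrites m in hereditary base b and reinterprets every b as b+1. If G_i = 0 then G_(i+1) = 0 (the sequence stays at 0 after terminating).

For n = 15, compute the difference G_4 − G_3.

i=0: 15 = 3·4 + 3 (b=4); 4→5: 3·5 + 3 = 18; 18−1 = 17
i=1: 17 = 3·5 + 2 (b=5); 5→6: 3·6 + 2 = 20; 20−1 = 19
i=2: 19 = 3·6 + 1 (b=6); 6→7: 3·7 + 1 = 22; 22−1 = 21
i=3: 21 = 3·7 (b=7); 7→8: 3·8 = 24; 24−1 = 23

2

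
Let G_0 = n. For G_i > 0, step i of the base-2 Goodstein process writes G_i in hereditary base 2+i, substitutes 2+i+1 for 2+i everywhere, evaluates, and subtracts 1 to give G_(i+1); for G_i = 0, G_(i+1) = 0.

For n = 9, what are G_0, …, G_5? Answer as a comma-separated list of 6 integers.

9, 81, 1023, 9842, 140743, 2471826

9 —HB2→ 2^(2 + 1) + 1 —bump→ 3^(3 + 1) + 1 = 82 —(−1)→ 81
81 —HB3→ 3^(3 + 1) —bump→ 4^(4 + 1) = 1024 —(−1)→ 1023
1023 —HB4→ 3·4^4 + 3·4^3 + 3·4^2 + 3·4 + 3 —bump→ 3·5^5 + 3·5^3 + 3·5^2 + 3·5 + 3 = 9843 —(−1)→ 9842
9842 —HB5→ 3·5^5 + 3·5^3 + 3·5^2 + 3·5 + 2 —bump→ 3·6^6 + 3·6^3 + 3·6^2 + 3·6 + 2 = 140744 —(−1)→ 140743
140743 —HB6→ 3·6^6 + 3·6^3 + 3·6^2 + 3·6 + 1 —bump→ 3·7^7 + 3·7^3 + 3·7^2 + 3·7 + 1 = 2471827 —(−1)→ 2471826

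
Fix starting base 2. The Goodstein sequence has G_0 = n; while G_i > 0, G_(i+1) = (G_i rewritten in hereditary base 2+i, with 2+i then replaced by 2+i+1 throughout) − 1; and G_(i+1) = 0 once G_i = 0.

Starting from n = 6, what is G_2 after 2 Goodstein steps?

257

step 0: 6 = 2^2 + 2; sub 3 for 2: 3^3 + 3; = 30; G_1 = 30−1 = 29
step 1: 29 = 3^3 + 2; sub 4 for 3: 4^4 + 2; = 258; G_2 = 258−1 = 257
step 2: 257 = 4^4 + 1; sub 5 for 4: 5^5 + 1; = 3126; G_3 = 3126−1 = 3125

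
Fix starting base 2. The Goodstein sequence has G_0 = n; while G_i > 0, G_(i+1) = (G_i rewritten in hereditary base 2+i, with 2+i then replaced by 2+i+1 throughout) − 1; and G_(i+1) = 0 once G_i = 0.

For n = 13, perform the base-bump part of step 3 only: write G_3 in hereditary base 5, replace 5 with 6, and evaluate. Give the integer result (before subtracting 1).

13 —HB2→ 2^(2 + 1) + 2^2 + 1 —bump→ 3^(3 + 1) + 3^3 + 1 = 109 —(−1)→ 108
108 —HB3→ 3^(3 + 1) + 3^3 —bump→ 4^(4 + 1) + 4^4 = 1280 —(−1)→ 1279
1279 —HB4→ 4^(4 + 1) + 3·4^3 + 3·4^2 + 3·4 + 3 —bump→ 5^(5 + 1) + 3·5^3 + 3·5^2 + 3·5 + 3 = 16093 —(−1)→ 16092
16092 —HB5→ 5^(5 + 1) + 3·5^3 + 3·5^2 + 3·5 + 2 —bump→ 6^(6 + 1) + 3·6^3 + 3·6^2 + 3·6 + 2 = 280712 —(−1)→ 280711

280712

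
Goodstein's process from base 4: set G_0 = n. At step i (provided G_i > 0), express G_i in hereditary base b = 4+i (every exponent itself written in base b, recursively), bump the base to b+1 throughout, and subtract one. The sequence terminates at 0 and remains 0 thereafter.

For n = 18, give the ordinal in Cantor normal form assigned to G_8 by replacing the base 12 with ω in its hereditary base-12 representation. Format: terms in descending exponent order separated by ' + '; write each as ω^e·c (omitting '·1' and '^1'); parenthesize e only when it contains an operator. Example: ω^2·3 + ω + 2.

ω·6 + 1

i=0: 18 = 4^2 + 2 (b=4); 4→5: 5^2 + 2 = 27; 27−1 = 26
i=1: 26 = 5^2 + 1 (b=5); 5→6: 6^2 + 1 = 37; 37−1 = 36
i=2: 36 = 6^2 (b=6); 6→7: 7^2 = 49; 49−1 = 48
i=3: 48 = 6·7 + 6 (b=7); 7→8: 6·8 + 6 = 54; 54−1 = 53
i=4: 53 = 6·8 + 5 (b=8); 8→9: 6·9 + 5 = 59; 59−1 = 58
i=5: 58 = 6·9 + 4 (b=9); 9→10: 6·10 + 4 = 64; 64−1 = 63
i=6: 63 = 6·10 + 3 (b=10); 10→11: 6·11 + 3 = 69; 69−1 = 68
i=7: 68 = 6·11 + 2 (b=11); 11→12: 6·12 + 2 = 74; 74−1 = 73
i=8: 73 = 6·12 + 1 (b=12); 12→13: 6·13 + 1 = 79; 79−1 = 78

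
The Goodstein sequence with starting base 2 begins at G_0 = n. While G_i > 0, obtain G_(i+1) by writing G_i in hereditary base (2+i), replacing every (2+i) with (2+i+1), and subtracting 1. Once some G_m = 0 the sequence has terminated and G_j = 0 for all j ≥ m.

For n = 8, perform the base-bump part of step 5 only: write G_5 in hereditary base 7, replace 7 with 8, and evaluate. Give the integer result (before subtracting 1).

G_0 = 8. HB_2(8) = 2^(2 + 1). Bump = 81. G_1 = 80.
G_1 = 80. HB_3(80) = 2·3^3 + 2·3^2 + 2·3 + 2. Bump = 554. G_2 = 553.
G_2 = 553. HB_4(553) = 2·4^4 + 2·4^2 + 2·4 + 1. Bump = 6311. G_3 = 6310.
G_3 = 6310. HB_5(6310) = 2·5^5 + 2·5^2 + 2·5. Bump = 93396. G_4 = 93395.
G_4 = 93395. HB_6(93395) = 2·6^6 + 2·6^2 + 6 + 5. Bump = 1647196. G_5 = 1647195.

33554572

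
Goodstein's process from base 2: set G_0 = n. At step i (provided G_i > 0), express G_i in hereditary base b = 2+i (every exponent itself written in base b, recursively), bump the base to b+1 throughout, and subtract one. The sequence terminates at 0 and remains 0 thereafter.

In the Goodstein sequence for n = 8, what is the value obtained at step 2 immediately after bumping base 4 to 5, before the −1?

6311

(0) 8|_2 = 2^(2 + 1) ↦ 3^(3 + 1)|_3 = 81 ⇒ 80
(1) 80|_3 = 2·3^3 + 2·3^2 + 2·3 + 2 ↦ 2·4^4 + 2·4^2 + 2·4 + 2|_4 = 554 ⇒ 553
(2) 553|_4 = 2·4^4 + 2·4^2 + 2·4 + 1 ↦ 2·5^5 + 2·5^2 + 2·5 + 1|_5 = 6311 ⇒ 6310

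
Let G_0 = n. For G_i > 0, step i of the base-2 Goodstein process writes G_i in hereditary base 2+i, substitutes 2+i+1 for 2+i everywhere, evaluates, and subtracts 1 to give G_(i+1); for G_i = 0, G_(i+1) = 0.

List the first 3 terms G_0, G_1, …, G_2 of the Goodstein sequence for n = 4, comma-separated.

4, 26, 41

[0] 4 ≡ 2^2 (base 2). Lift 3: 27. −1: 26.
[1] 26 ≡ 2·3^2 + 2·3 + 2 (base 3). Lift 4: 42. −1: 41.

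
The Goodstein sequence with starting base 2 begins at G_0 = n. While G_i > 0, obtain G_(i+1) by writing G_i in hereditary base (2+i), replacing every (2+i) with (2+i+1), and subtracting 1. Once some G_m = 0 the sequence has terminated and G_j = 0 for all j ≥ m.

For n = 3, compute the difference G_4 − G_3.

G_0 = 3. HB_2(3) = 2 + 1. Bump = 4. G_1 = 3.
G_1 = 3. HB_3(3) = 3. Bump = 4. G_2 = 3.
G_2 = 3. HB_4(3) = 3. Bump = 3. G_3 = 2.
G_3 = 2. HB_5(2) = 2. Bump = 2. G_4 = 1.

-1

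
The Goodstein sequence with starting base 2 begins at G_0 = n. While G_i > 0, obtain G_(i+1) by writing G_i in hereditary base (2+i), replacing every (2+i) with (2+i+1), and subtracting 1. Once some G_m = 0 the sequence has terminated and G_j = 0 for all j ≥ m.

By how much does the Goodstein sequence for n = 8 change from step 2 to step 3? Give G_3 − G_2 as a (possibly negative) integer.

5757

G_0=8  [base 2] 2^(2 + 1)  →[2↦3]→  3^(3 + 1) = 81  −1 ⇒ G_1=80
G_1=80  [base 3] 2·3^3 + 2·3^2 + 2·3 + 2  →[3↦4]→  2·4^4 + 2·4^2 + 2·4 + 2 = 554  −1 ⇒ G_2=553
G_2=553  [base 4] 2·4^4 + 2·4^2 + 2·4 + 1  →[4↦5]→  2·5^5 + 2·5^2 + 2·5 + 1 = 6311  −1 ⇒ G_3=6310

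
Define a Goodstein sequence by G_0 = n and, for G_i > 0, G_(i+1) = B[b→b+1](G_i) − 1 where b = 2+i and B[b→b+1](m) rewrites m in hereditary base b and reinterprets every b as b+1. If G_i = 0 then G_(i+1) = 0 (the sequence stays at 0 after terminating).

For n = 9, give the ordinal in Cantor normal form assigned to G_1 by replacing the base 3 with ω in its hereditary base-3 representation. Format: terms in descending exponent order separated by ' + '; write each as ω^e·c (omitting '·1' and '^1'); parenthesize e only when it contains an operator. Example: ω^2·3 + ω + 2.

[0] 9 ≡ 2^(2 + 1) + 1 (base 2). Lift 3: 82. −1: 81.
[1] 81 ≡ 3^(3 + 1) (base 3). Lift 4: 1024. −1: 1023.

ω^(ω + 1)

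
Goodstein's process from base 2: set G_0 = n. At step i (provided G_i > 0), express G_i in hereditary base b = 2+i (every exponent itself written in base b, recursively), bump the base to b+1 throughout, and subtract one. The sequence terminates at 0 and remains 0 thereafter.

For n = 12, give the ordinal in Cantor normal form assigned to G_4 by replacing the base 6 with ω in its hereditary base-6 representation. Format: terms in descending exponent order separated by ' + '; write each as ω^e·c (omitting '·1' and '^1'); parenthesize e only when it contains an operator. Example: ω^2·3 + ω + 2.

ω^(ω + 1) + ω^2·2 + ω + 5

G_0 = 12. HB_2(12) = 2^(2 + 1) + 2^2. Bump = 108. G_1 = 107.
G_1 = 107. HB_3(107) = 3^(3 + 1) + 2·3^2 + 2·3 + 2. Bump = 1066. G_2 = 1065.
G_2 = 1065. HB_4(1065) = 4^(4 + 1) + 2·4^2 + 2·4 + 1. Bump = 15686. G_3 = 15685.
G_3 = 15685. HB_5(15685) = 5^(5 + 1) + 2·5^2 + 2·5. Bump = 280020. G_4 = 280019.
G_4 = 280019. HB_6(280019) = 6^(6 + 1) + 2·6^2 + 6 + 5. Bump = 5764911. G_5 = 5764910.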